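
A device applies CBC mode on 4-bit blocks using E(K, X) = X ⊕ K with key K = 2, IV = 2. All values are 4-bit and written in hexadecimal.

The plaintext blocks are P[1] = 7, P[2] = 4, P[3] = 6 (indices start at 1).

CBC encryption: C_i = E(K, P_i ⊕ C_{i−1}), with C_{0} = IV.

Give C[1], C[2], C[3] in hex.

C[1]: P[1] ⊕ 2 = 5; E(K, 5) = 7.
C[2]: P[2] ⊕ 7 = 3; E(K, 3) = 1.
C[3]: P[3] ⊕ 1 = 7; E(K, 7) = 5.

C[1] = 7, C[2] = 1, C[3] = 5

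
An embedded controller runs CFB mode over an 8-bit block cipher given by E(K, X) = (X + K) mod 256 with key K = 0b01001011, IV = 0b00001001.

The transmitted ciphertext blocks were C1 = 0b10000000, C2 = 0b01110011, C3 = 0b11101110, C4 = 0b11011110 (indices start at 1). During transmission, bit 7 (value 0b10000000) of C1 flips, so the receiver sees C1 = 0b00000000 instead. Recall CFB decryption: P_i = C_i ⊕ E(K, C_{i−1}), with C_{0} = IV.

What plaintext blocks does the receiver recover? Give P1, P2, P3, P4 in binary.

Only C1 changed, to 0b00000000. In CFB, a change in C_i flips the same bit in P_i and garbles P_{i+1}. Decrypting the received ciphertext:
P1: E(K, 0b00001001) = 0b01010100; 0b00000000 ⊕ 0b01010100 = 0b01010100.
P2: E(K, 0b00000000) = 0b01001011; 0b01110011 ⊕ 0b01001011 = 0b00111000.
P3: E(K, 0b01110011) = 0b10111110; 0b11101110 ⊕ 0b10111110 = 0b01010000.
P4: E(K, 0b11101110) = 0b00111001; 0b11011110 ⊕ 0b00111001 = 0b11100111.
Blocks that differ from the original plaintext: P1, P2.

P1 = 0b01010100, P2 = 0b00111000, P3 = 0b01010000, P4 = 0b11100111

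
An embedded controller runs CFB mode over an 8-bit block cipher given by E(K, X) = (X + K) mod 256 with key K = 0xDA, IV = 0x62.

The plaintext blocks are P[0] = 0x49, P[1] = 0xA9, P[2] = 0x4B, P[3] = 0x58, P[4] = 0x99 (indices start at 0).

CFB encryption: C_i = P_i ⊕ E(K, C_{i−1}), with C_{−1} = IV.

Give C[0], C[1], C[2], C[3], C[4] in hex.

C[0] = 0x75, C[1] = 0xE6, C[2] = 0x8B, C[3] = 0x3D, C[4] = 0x8E

C[0]: E(K, 0x62) = 0x3C; 0x49 ⊕ 0x3C = 0x75.
C[1]: E(K, 0x75) = 0x4F; 0xA9 ⊕ 0x4F = 0xE6.
C[2]: E(K, 0xE6) = 0xC0; 0x4B ⊕ 0xC0 = 0x8B.
C[3]: E(K, 0x8B) = 0x65; 0x58 ⊕ 0x65 = 0x3D.
C[4]: E(K, 0x3D) = 0x17; 0x99 ⊕ 0x17 = 0x8E.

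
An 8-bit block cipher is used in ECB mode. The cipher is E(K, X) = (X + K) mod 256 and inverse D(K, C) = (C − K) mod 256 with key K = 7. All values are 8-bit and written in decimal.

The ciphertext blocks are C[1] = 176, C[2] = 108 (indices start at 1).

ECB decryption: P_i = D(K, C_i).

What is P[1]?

P[1]: D(K, 176) = 169.

P[1] = 169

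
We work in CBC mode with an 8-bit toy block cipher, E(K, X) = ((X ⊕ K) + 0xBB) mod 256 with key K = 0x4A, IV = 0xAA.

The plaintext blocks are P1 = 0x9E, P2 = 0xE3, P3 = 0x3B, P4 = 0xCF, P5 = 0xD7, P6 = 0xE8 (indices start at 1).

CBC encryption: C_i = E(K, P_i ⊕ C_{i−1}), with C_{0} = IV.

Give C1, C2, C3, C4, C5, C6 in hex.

C1 = 0x39, C2 = 0x4B, C3 = 0xF5, C4 = 0x2B, C5 = 0x71, C6 = 0x8E

C1: P1 ⊕ 0xAA = 0x34; E(K, 0x34) = 0x39.
C2: P2 ⊕ 0x39 = 0xDA; E(K, 0xDA) = 0x4B.
C3: P3 ⊕ 0x4B = 0x70; E(K, 0x70) = 0xF5.
C4: P4 ⊕ 0xF5 = 0x3A; E(K, 0x3A) = 0x2B.
C5: P5 ⊕ 0x2B = 0xFC; E(K, 0xFC) = 0x71.
C6: P6 ⊕ 0x71 = 0x99; E(K, 0x99) = 0x8E.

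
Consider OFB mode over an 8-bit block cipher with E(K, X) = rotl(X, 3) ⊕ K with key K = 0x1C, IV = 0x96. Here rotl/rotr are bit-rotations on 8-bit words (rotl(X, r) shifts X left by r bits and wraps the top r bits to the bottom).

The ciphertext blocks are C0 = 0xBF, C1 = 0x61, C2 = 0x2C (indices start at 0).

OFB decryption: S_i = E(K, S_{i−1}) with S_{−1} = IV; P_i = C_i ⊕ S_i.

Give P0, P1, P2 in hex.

P0 = 0x17, P1 = 0x38, P2 = 0xFA

P0: S = E(K, 0x96) = 0xA8; 0xBF ⊕ 0xA8 = 0x17.
P1: S = E(K, 0xA8) = 0x59; 0x61 ⊕ 0x59 = 0x38.
P2: S = E(K, 0x59) = 0xD6; 0x2C ⊕ 0xD6 = 0xFA.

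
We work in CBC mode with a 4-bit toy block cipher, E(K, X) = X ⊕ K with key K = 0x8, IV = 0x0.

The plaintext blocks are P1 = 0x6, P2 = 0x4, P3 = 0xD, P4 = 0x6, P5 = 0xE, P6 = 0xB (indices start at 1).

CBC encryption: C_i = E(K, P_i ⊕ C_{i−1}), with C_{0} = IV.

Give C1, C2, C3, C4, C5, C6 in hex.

C1 = 0xE, C2 = 0x2, C3 = 0x7, C4 = 0x9, C5 = 0xF, C6 = 0xC

C1: P1 ⊕ 0x0 = 0x6; E(K, 0x6) = 0xE.
C2: P2 ⊕ 0xE = 0xA; E(K, 0xA) = 0x2.
C3: P3 ⊕ 0x2 = 0xF; E(K, 0xF) = 0x7.
C4: P4 ⊕ 0x7 = 0x1; E(K, 0x1) = 0x9.
C5: P5 ⊕ 0x9 = 0x7; E(K, 0x7) = 0xF.
C6: P6 ⊕ 0xF = 0x4; E(K, 0x4) = 0xC.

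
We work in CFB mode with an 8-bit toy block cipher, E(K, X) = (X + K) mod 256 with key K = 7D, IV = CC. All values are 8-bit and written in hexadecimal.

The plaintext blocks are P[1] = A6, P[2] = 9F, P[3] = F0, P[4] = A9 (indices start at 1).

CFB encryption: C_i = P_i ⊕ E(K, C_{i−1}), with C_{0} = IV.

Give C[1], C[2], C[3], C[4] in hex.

C[1] = EF, C[2] = F3, C[3] = 80, C[4] = 54

C[1]: E(K, CC) = 49; A6 ⊕ 49 = EF.
C[2]: E(K, EF) = 6C; 9F ⊕ 6C = F3.
C[3]: E(K, F3) = 70; F0 ⊕ 70 = 80.
C[4]: E(K, 80) = FD; A9 ⊕ FD = 54.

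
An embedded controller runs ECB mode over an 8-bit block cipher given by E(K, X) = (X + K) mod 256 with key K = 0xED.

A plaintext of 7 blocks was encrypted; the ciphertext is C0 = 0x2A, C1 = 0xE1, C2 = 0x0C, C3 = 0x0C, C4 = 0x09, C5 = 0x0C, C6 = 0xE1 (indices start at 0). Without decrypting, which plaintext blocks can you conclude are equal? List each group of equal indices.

ECB encrypts each block independently with the same key, so equal ciphertext blocks imply equal plaintext blocks.
C1 = C6 = 0xE1, so P1 = P6.
C2 = C3 = C5 = 0x0C, so P2 = P3 = P5.

P1 = P6; P2 = P3 = P5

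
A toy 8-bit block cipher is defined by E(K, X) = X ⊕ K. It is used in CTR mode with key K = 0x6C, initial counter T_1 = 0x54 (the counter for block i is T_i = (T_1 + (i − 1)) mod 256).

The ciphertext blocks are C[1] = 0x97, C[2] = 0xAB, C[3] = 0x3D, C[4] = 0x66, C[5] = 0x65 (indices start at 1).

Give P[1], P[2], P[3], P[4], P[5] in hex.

CTR decryption: S_i = E(K, T_i) where T_i is the counter for block i; P_i = C_i ⊕ S_i.
P[1]: T = 0x54, S = E(K, T) = 0x38; 0x97 ⊕ 0x38 = 0xAF.
P[2]: T = 0x55, S = E(K, T) = 0x39; 0xAB ⊕ 0x39 = 0x92.
P[3]: T = 0x56, S = E(K, T) = 0x3A; 0x3D ⊕ 0x3A = 0x07.
P[4]: T = 0x57, S = E(K, T) = 0x3B; 0x66 ⊕ 0x3B = 0x5D.
P[5]: T = 0x58, S = E(K, T) = 0x34; 0x65 ⊕ 0x34 = 0x51.

P[1] = 0xAF, P[2] = 0x92, P[3] = 0x07, P[4] = 0x5D, P[5] = 0x51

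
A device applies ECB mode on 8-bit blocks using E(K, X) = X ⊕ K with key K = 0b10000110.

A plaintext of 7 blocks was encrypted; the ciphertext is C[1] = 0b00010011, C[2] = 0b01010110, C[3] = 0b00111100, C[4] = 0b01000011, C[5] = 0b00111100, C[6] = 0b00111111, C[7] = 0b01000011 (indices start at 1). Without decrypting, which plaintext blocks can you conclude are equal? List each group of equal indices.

ECB encrypts each block independently with the same key, so equal ciphertext blocks imply equal plaintext blocks.
C[3] = C[5] = 0b00111100, so P[3] = P[5].
C[4] = C[7] = 0b01000011, so P[4] = P[7].

P[3] = P[5]; P[4] = P[7]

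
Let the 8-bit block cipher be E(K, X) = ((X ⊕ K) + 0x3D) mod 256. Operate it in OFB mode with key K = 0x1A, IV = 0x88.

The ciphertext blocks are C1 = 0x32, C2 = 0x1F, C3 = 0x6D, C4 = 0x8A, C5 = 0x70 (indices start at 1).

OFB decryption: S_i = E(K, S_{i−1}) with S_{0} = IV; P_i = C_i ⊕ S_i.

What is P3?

P1: S = E(K, 0x88) = 0xCF; 0x32 ⊕ 0xCF = 0xFD.
P2: S = E(K, 0xCF) = 0x12; 0x1F ⊕ 0x12 = 0x0D.
P3: S = E(K, 0x12) = 0x45; 0x6D ⊕ 0x45 = 0x28.

P3 = 0x28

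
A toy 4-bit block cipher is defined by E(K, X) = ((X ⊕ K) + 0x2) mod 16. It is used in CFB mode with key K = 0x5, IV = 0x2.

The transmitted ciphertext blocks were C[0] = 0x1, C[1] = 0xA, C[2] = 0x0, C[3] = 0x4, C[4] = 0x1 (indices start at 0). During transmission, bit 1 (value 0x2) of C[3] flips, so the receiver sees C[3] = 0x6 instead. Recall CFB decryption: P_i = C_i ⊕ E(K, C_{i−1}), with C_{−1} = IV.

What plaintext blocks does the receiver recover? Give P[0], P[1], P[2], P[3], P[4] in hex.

P[0] = 0x8, P[1] = 0xC, P[2] = 0x1, P[3] = 0x1, P[4] = 0x4

Only C[3] changed, to 0x6. In CFB, a change in C_i flips the same bit in P_i and garbles P_{i+1}. Decrypting the received ciphertext:
P[0]: E(K, 0x2) = 0x9; 0x1 ⊕ 0x9 = 0x8.
P[1]: E(K, 0x1) = 0x6; 0xA ⊕ 0x6 = 0xC.
P[2]: E(K, 0xA) = 0x1; 0x0 ⊕ 0x1 = 0x1.
P[3]: E(K, 0x0) = 0x7; 0x6 ⊕ 0x7 = 0x1.
P[4]: E(K, 0x6) = 0x5; 0x1 ⊕ 0x5 = 0x4.
Blocks that differ from the original plaintext: P[3], P[4].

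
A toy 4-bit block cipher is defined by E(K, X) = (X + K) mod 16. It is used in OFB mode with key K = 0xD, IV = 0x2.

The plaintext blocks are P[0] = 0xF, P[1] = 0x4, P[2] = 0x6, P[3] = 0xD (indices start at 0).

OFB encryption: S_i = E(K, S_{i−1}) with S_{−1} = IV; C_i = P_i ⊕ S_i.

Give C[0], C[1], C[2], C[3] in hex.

C[0] = 0x0, C[1] = 0x8, C[2] = 0xF, C[3] = 0xB

C[0]: S = E(K, 0x2) = 0xF; 0xF ⊕ 0xF = 0x0.
C[1]: S = E(K, 0xF) = 0xC; 0x4 ⊕ 0xC = 0x8.
C[2]: S = E(K, 0xC) = 0x9; 0x6 ⊕ 0x9 = 0xF.
C[3]: S = E(K, 0x9) = 0x6; 0xD ⊕ 0x6 = 0xB.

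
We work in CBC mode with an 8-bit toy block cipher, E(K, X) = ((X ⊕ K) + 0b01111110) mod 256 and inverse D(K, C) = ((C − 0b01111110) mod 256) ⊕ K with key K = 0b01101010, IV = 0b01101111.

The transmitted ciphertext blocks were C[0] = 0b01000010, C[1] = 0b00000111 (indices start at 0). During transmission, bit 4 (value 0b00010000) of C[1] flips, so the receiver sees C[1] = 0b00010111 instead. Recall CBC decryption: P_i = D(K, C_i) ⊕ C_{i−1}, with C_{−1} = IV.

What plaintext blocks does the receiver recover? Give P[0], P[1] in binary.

P[0] = 0b11000001, P[1] = 0b10110001

Only C[1] changed, to 0b00010111. In CBC, a change in C_i garbles P_i and flips the same bit in P_{i+1}. Decrypting the received ciphertext:
P[0]: D(K, 0b01000010) = 0b10101110; 0b10101110 ⊕ 0b01101111 = 0b11000001.
P[1]: D(K, 0b00010111) = 0b11110011; 0b11110011 ⊕ 0b01000010 = 0b10110001.
Blocks that differ from the original plaintext: P[1].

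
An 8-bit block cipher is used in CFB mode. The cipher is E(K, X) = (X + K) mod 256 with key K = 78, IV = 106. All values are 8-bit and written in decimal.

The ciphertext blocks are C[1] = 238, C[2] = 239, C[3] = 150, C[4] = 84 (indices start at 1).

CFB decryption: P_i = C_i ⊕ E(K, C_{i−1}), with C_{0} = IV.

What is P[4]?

P[4] = 176

P[4]: E(K, 150) = 228; 84 ⊕ 228 = 176.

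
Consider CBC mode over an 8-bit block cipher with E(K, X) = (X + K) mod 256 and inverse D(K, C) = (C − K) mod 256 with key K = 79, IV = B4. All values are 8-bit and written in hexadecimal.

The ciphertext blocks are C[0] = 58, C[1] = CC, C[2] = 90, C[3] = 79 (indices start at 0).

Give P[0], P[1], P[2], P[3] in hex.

P[0] = 6B, P[1] = 0B, P[2] = DB, P[3] = 90

CBC decryption: P_i = D(K, C_i) ⊕ C_{i−1}, with C_{−1} = IV.
P[0]: D(K, 58) = DF; DF ⊕ B4 = 6B.
P[1]: D(K, CC) = 53; 53 ⊕ 58 = 0B.
P[2]: D(K, 90) = 17; 17 ⊕ CC = DB.
P[3]: D(K, 79) = 00; 00 ⊕ 90 = 90.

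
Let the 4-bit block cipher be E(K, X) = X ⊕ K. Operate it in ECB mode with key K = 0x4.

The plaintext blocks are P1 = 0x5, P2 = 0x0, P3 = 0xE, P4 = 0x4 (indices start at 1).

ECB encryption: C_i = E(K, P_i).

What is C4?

C4: E(K, 0x4) = 0x0.

C4 = 0x0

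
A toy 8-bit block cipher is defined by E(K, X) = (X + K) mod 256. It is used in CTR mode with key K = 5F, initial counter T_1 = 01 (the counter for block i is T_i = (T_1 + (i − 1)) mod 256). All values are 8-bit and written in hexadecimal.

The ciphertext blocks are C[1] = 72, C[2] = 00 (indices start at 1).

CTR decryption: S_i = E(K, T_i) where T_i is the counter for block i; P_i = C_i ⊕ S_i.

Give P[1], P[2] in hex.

P[1]: T = 01, S = E(K, T) = 60; 72 ⊕ 60 = 12.
P[2]: T = 02, S = E(K, T) = 61; 00 ⊕ 61 = 61.

P[1] = 12, P[2] = 61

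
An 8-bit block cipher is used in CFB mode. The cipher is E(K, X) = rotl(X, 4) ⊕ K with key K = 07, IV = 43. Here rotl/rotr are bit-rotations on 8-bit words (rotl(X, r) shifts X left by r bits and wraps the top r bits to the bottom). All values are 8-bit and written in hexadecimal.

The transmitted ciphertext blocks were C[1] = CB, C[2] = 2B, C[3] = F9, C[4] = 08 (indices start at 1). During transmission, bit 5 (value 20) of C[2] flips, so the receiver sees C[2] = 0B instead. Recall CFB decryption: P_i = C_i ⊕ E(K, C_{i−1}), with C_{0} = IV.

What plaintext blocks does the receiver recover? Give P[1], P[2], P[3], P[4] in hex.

P[1] = F8, P[2] = B0, P[3] = 4E, P[4] = 90

Only C[2] changed, to 0B. In CFB, a change in C_i flips the same bit in P_i and garbles P_{i+1}. Decrypting the received ciphertext:
P[1]: E(K, 43) = 33; CB ⊕ 33 = F8.
P[2]: E(K, CB) = BB; 0B ⊕ BB = B0.
P[3]: E(K, 0B) = B7; F9 ⊕ B7 = 4E.
P[4]: E(K, F9) = 98; 08 ⊕ 98 = 90.
Blocks that differ from the original plaintext: P[2], P[3].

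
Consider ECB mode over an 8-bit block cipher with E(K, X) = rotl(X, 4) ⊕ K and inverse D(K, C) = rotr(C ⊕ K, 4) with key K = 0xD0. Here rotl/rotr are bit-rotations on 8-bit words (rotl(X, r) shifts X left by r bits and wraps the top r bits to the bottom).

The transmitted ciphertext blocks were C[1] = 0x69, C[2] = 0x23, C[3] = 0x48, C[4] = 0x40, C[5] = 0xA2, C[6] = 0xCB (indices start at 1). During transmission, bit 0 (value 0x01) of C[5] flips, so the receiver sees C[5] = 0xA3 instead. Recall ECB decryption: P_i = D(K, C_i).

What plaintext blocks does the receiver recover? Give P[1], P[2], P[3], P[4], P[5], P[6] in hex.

Only C[5] changed, to 0xA3. In ECB, a change in C_i affects only P_i. Decrypting the received ciphertext:
P[1]: D(K, 0x69) = 0x9B.
P[2]: D(K, 0x23) = 0x3F.
P[3]: D(K, 0x48) = 0x89.
P[4]: D(K, 0x40) = 0x09.
P[5]: D(K, 0xA3) = 0x37.
P[6]: D(K, 0xCB) = 0xB1.
Blocks that differ from the original plaintext: P[5].

P[1] = 0x9B, P[2] = 0x3F, P[3] = 0x89, P[4] = 0x09, P[5] = 0x37, P[6] = 0xB1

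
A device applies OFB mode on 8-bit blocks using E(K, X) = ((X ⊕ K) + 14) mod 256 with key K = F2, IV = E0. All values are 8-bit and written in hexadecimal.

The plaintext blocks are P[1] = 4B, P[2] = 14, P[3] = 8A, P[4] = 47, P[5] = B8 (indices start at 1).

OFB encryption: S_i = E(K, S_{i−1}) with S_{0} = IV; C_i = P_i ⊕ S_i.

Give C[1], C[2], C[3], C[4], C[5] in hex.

C[1] = 6D, C[2] = FC, C[3] = A4, C[4] = B7, C[5] = AE

C[1]: S = E(K, E0) = 26; 4B ⊕ 26 = 6D.
C[2]: S = E(K, 26) = E8; 14 ⊕ E8 = FC.
C[3]: S = E(K, E8) = 2E; 8A ⊕ 2E = A4.
C[4]: S = E(K, 2E) = F0; 47 ⊕ F0 = B7.
C[5]: S = E(K, F0) = 16; B8 ⊕ 16 = AE.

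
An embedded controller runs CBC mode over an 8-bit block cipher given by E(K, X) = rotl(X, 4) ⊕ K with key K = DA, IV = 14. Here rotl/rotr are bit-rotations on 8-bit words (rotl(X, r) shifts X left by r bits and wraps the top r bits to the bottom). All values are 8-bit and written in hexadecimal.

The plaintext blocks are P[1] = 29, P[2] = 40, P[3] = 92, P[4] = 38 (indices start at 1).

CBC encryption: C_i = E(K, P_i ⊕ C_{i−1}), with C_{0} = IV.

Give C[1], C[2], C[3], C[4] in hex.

C[1]: P[1] ⊕ 14 = 3D; E(K, 3D) = 09.
C[2]: P[2] ⊕ 09 = 49; E(K, 49) = 4E.
C[3]: P[3] ⊕ 4E = DC; E(K, DC) = 17.
C[4]: P[4] ⊕ 17 = 2F; E(K, 2F) = 28.

C[1] = 09, C[2] = 4E, C[3] = 17, C[4] = 28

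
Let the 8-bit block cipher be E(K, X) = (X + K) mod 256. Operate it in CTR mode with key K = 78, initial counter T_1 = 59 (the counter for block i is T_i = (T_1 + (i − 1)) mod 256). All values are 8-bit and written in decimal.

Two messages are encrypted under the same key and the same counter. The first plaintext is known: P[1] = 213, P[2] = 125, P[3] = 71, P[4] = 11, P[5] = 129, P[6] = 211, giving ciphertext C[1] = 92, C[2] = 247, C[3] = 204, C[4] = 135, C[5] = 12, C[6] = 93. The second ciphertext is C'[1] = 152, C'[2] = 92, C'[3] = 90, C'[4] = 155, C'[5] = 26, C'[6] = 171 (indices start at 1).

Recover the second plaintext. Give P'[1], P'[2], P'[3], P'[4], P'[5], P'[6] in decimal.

P'[1] = 17, P'[2] = 214, P'[3] = 209, P'[4] = 23, P'[5] = 151, P'[6] = 37

In CTR with a reused counter, both messages share the same keystream S_i, so C_i ⊕ C'_i = P_i ⊕ P'_i and thus P'_i = P_i ⊕ C_i ⊕ C'_i.
P'[1]: 213 ⊕ 92 ⊕ 152 = 17.
P'[2]: 125 ⊕ 247 ⊕ 92 = 214.
P'[3]: 71 ⊕ 204 ⊕ 90 = 209.
P'[4]: 11 ⊕ 135 ⊕ 155 = 23.
P'[5]: 129 ⊕ 12 ⊕ 26 = 151.
P'[6]: 211 ⊕ 93 ⊕ 171 = 37.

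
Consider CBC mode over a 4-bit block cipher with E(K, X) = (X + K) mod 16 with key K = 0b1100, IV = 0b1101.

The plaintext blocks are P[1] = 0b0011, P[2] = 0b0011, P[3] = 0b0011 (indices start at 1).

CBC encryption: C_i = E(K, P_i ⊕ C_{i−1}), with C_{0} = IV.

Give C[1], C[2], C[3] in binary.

C[1] = 0b1010, C[2] = 0b0101, C[3] = 0b0010

C[1]: P[1] ⊕ 0b1101 = 0b1110; E(K, 0b1110) = 0b1010.
C[2]: P[2] ⊕ 0b1010 = 0b1001; E(K, 0b1001) = 0b0101.
C[3]: P[3] ⊕ 0b0101 = 0b0110; E(K, 0b0110) = 0b0010.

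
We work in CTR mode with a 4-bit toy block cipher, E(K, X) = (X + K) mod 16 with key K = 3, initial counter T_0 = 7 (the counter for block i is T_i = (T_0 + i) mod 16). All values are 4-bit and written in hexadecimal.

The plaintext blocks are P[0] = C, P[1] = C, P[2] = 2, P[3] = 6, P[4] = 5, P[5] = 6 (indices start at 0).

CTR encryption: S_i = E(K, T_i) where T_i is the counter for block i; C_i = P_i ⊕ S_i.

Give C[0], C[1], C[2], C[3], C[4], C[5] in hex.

C[0]: T = 7, S = E(K, T) = A; C ⊕ A = 6.
C[1]: T = 8, S = E(K, T) = B; C ⊕ B = 7.
C[2]: T = 9, S = E(K, T) = C; 2 ⊕ C = E.
C[3]: T = A, S = E(K, T) = D; 6 ⊕ D = B.
C[4]: T = B, S = E(K, T) = E; 5 ⊕ E = B.
C[5]: T = C, S = E(K, T) = F; 6 ⊕ F = 9.

C[0] = 6, C[1] = 7, C[2] = E, C[3] = B, C[4] = B, C[5] = 9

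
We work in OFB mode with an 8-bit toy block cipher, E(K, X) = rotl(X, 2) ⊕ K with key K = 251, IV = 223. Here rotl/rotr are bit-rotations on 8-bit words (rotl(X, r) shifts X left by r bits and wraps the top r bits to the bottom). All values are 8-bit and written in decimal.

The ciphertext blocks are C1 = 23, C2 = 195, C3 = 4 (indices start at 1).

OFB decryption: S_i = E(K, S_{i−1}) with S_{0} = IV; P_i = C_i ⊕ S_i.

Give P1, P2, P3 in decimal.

P1: S = E(K, 223) = 132; 23 ⊕ 132 = 147.
P2: S = E(K, 132) = 233; 195 ⊕ 233 = 42.
P3: S = E(K, 233) = 92; 4 ⊕ 92 = 88.

P1 = 147, P2 = 42, P3 = 88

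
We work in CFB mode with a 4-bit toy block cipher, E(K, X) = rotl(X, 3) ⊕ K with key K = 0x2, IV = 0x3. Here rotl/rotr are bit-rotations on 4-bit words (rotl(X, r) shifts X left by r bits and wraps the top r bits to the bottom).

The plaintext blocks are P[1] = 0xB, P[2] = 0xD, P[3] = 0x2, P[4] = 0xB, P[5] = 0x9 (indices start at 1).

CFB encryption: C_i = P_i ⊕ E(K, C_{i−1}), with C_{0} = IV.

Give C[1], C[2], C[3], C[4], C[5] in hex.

C[1]: E(K, 0x3) = 0xB; 0xB ⊕ 0xB = 0x0.
C[2]: E(K, 0x0) = 0x2; 0xD ⊕ 0x2 = 0xF.
C[3]: E(K, 0xF) = 0xD; 0x2 ⊕ 0xD = 0xF.
C[4]: E(K, 0xF) = 0xD; 0xB ⊕ 0xD = 0x6.
C[5]: E(K, 0x6) = 0x1; 0x9 ⊕ 0x1 = 0x8.

C[1] = 0x0, C[2] = 0xF, C[3] = 0xF, C[4] = 0x6, C[5] = 0x8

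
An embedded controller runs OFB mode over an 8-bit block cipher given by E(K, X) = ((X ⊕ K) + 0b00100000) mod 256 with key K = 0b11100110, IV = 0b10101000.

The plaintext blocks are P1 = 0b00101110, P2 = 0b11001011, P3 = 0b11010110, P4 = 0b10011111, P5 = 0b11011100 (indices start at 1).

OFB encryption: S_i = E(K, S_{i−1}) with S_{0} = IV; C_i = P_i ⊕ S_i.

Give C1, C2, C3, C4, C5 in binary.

C1 = 0b01000000, C2 = 0b01100011, C3 = 0b10111000, C4 = 0b00110111, C5 = 0b10110010

C1: S = E(K, 0b10101000) = 0b01101110; 0b00101110 ⊕ 0b01101110 = 0b01000000.
C2: S = E(K, 0b01101110) = 0b10101000; 0b11001011 ⊕ 0b10101000 = 0b01100011.
C3: S = E(K, 0b10101000) = 0b01101110; 0b11010110 ⊕ 0b01101110 = 0b10111000.
C4: S = E(K, 0b01101110) = 0b10101000; 0b10011111 ⊕ 0b10101000 = 0b00110111.
C5: S = E(K, 0b10101000) = 0b01101110; 0b11011100 ⊕ 0b01101110 = 0b10110010.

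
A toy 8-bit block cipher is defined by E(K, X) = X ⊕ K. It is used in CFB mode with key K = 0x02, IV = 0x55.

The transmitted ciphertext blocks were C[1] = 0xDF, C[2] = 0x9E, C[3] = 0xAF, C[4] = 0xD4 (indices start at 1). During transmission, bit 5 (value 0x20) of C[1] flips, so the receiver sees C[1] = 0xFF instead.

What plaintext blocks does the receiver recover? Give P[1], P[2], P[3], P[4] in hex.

CFB decryption: P_i = C_i ⊕ E(K, C_{i−1}), with C_{0} = IV.
Only C[1] changed, to 0xFF. In CFB, a change in C_i flips the same bit in P_i and garbles P_{i+1}. Decrypting the received ciphertext:
P[1]: E(K, 0x55) = 0x57; 0xFF ⊕ 0x57 = 0xA8.
P[2]: E(K, 0xFF) = 0xFD; 0x9E ⊕ 0xFD = 0x63.
P[3]: E(K, 0x9E) = 0x9C; 0xAF ⊕ 0x9C = 0x33.
P[4]: E(K, 0xAF) = 0xAD; 0xD4 ⊕ 0xAD = 0x79.
Blocks that differ from the original plaintext: P[1], P[2].

P[1] = 0xA8, P[2] = 0x63, P[3] = 0x33, P[4] = 0x79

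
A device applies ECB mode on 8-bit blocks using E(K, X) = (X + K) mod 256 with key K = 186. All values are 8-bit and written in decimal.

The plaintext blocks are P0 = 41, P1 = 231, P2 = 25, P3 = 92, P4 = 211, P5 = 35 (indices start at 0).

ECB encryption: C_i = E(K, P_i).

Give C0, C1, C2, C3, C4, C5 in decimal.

C0: E(K, 41) = 227.
C1: E(K, 231) = 161.
C2: E(K, 25) = 211.
C3: E(K, 92) = 22.
C4: E(K, 211) = 141.
C5: E(K, 35) = 221.

C0 = 227, C1 = 161, C2 = 211, C3 = 22, C4 = 141, C5 = 221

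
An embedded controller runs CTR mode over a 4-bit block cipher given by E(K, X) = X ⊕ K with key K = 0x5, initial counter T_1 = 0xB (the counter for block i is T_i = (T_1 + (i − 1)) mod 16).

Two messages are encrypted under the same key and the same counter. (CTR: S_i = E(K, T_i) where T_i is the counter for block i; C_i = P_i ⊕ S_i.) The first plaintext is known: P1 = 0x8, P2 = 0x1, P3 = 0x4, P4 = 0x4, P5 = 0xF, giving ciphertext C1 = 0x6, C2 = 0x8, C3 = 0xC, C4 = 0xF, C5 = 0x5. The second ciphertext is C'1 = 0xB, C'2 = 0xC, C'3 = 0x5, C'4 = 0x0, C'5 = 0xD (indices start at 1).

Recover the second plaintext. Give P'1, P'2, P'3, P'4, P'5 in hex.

In CTR with a reused counter, both messages share the same keystream S_i, so C_i ⊕ C'_i = P_i ⊕ P'_i and thus P'_i = P_i ⊕ C_i ⊕ C'_i.
P'1: 0x8 ⊕ 0x6 ⊕ 0xB = 0x5.
P'2: 0x1 ⊕ 0x8 ⊕ 0xC = 0x5.
P'3: 0x4 ⊕ 0xC ⊕ 0x5 = 0xD.
P'4: 0x4 ⊕ 0xF ⊕ 0x0 = 0xB.
P'5: 0xF ⊕ 0x5 ⊕ 0xD = 0x7.

P'1 = 0x5, P'2 = 0x5, P'3 = 0xD, P'4 = 0xB, P'5 = 0x7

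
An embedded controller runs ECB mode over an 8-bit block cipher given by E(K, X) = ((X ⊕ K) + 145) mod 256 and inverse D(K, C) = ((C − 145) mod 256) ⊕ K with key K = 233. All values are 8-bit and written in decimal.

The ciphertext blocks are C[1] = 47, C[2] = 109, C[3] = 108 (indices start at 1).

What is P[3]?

ECB decryption: P_i = D(K, C_i).
P[3]: D(K, 108) = 50.

P[3] = 50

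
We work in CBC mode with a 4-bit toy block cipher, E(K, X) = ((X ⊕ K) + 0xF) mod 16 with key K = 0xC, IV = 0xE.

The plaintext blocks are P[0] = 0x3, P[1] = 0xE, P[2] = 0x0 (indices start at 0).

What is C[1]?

CBC encryption: C_i = E(K, P_i ⊕ C_{i−1}), with C_{−1} = IV.
C[0]: P[0] ⊕ 0xE = 0xD; E(K, 0xD) = 0x0.
C[1]: P[1] ⊕ 0x0 = 0xE; E(K, 0xE) = 0x1.

C[1] = 0x1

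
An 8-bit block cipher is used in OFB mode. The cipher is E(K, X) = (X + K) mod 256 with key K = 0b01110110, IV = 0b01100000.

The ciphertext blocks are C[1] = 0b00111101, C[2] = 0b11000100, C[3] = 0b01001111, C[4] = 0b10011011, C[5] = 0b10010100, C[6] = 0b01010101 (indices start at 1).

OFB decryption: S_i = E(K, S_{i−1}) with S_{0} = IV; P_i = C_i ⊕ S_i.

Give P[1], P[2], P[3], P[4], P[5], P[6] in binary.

P[1]: S = E(K, 0b01100000) = 0b11010110; 0b00111101 ⊕ 0b11010110 = 0b11101011.
P[2]: S = E(K, 0b11010110) = 0b01001100; 0b11000100 ⊕ 0b01001100 = 0b10001000.
P[3]: S = E(K, 0b01001100) = 0b11000010; 0b01001111 ⊕ 0b11000010 = 0b10001101.
P[4]: S = E(K, 0b11000010) = 0b00111000; 0b10011011 ⊕ 0b00111000 = 0b10100011.
P[5]: S = E(K, 0b00111000) = 0b10101110; 0b10010100 ⊕ 0b10101110 = 0b00111010.
P[6]: S = E(K, 0b10101110) = 0b00100100; 0b01010101 ⊕ 0b00100100 = 0b01110001.

P[1] = 0b11101011, P[2] = 0b10001000, P[3] = 0b10001101, P[4] = 0b10100011, P[5] = 0b00111010, P[6] = 0b01110001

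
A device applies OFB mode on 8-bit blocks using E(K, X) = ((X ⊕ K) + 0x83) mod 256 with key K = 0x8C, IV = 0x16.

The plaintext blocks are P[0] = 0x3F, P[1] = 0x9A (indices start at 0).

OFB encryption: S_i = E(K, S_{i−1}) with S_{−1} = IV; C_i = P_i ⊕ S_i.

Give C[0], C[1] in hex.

C[0]: S = E(K, 0x16) = 0x1D; 0x3F ⊕ 0x1D = 0x22.
C[1]: S = E(K, 0x1D) = 0x14; 0x9A ⊕ 0x14 = 0x8E.

C[0] = 0x22, C[1] = 0x8E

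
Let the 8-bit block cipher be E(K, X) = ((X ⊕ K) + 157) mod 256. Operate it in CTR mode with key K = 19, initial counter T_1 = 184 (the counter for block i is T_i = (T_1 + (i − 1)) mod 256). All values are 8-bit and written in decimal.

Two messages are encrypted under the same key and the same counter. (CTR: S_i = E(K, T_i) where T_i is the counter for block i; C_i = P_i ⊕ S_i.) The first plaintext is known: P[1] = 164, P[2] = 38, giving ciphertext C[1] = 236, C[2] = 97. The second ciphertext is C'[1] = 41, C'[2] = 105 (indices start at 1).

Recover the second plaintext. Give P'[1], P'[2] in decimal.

In CTR with a reused counter, both messages share the same keystream S_i, so C_i ⊕ C'_i = P_i ⊕ P'_i and thus P'_i = P_i ⊕ C_i ⊕ C'_i.
P'[1]: 164 ⊕ 236 ⊕ 41 = 97.
P'[2]: 38 ⊕ 97 ⊕ 105 = 46.

P'[1] = 97, P'[2] = 46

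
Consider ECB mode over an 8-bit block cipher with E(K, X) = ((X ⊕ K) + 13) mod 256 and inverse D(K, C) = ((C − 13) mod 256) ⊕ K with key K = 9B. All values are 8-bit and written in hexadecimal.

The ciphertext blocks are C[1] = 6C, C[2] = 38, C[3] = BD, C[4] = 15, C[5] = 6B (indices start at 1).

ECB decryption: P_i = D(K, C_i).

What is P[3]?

P[3]: D(K, BD) = 31.

P[3] = 31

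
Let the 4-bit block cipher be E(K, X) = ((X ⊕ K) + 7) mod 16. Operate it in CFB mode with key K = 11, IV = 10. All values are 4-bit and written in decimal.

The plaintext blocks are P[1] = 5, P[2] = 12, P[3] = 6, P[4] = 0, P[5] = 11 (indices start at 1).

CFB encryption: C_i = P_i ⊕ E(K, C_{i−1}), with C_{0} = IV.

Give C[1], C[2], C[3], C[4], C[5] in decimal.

C[1]: E(K, 10) = 8; 5 ⊕ 8 = 13.
C[2]: E(K, 13) = 13; 12 ⊕ 13 = 1.
C[3]: E(K, 1) = 1; 6 ⊕ 1 = 7.
C[4]: E(K, 7) = 3; 0 ⊕ 3 = 3.
C[5]: E(K, 3) = 15; 11 ⊕ 15 = 4.

C[1] = 13, C[2] = 1, C[3] = 7, C[4] = 3, C[5] = 4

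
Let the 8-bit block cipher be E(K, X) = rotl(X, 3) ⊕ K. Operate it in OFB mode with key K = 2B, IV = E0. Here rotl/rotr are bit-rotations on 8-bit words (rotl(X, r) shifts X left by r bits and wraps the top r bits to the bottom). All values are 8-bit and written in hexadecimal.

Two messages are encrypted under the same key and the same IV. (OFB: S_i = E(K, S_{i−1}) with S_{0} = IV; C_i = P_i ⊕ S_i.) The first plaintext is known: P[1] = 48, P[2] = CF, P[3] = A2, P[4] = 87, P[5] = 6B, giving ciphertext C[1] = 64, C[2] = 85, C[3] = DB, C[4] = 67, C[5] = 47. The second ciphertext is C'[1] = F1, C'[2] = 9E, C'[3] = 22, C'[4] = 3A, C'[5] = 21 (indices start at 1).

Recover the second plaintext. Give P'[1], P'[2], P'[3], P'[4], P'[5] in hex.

P'[1] = DD, P'[2] = D4, P'[3] = 5B, P'[4] = DA, P'[5] = 0D

In OFB with a reused IV, both messages share the same keystream S_i, so C_i ⊕ C'_i = P_i ⊕ P'_i and thus P'_i = P_i ⊕ C_i ⊕ C'_i.
P'[1]: 48 ⊕ 64 ⊕ F1 = DD.
P'[2]: CF ⊕ 85 ⊕ 9E = D4.
P'[3]: A2 ⊕ DB ⊕ 22 = 5B.
P'[4]: 87 ⊕ 67 ⊕ 3A = DA.
P'[5]: 6B ⊕ 47 ⊕ 21 = 0D.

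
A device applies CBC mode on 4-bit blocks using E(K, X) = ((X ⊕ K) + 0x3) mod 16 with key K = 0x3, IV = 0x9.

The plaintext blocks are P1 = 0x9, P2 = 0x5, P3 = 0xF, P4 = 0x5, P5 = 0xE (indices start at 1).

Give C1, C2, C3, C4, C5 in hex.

C1 = 0x6, C2 = 0x3, C3 = 0x2, C4 = 0x7, C5 = 0xD

CBC encryption: C_i = E(K, P_i ⊕ C_{i−1}), with C_{0} = IV.
C1: P1 ⊕ 0x9 = 0x0; E(K, 0x0) = 0x6.
C2: P2 ⊕ 0x6 = 0x3; E(K, 0x3) = 0x3.
C3: P3 ⊕ 0x3 = 0xC; E(K, 0xC) = 0x2.
C4: P4 ⊕ 0x2 = 0x7; E(K, 0x7) = 0x7.
C5: P5 ⊕ 0x7 = 0x9; E(K, 0x9) = 0xD.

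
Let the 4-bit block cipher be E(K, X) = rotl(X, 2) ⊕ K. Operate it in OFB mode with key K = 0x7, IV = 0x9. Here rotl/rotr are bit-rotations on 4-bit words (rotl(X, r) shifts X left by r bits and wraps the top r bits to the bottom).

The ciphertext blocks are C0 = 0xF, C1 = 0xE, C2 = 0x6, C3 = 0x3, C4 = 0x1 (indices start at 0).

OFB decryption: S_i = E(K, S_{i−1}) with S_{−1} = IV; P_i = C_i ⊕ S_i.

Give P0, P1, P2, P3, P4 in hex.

P0: S = E(K, 0x9) = 0x1; 0xF ⊕ 0x1 = 0xE.
P1: S = E(K, 0x1) = 0x3; 0xE ⊕ 0x3 = 0xD.
P2: S = E(K, 0x3) = 0xB; 0x6 ⊕ 0xB = 0xD.
P3: S = E(K, 0xB) = 0x9; 0x3 ⊕ 0x9 = 0xA.
P4: S = E(K, 0x9) = 0x1; 0x1 ⊕ 0x1 = 0x0.

P0 = 0xE, P1 = 0xD, P2 = 0xD, P3 = 0xA, P4 = 0x0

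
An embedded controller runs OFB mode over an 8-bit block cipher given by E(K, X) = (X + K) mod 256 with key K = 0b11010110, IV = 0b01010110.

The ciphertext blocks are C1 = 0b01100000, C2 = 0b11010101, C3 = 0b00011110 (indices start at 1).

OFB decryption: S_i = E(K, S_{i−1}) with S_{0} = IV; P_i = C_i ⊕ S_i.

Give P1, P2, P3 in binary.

P1 = 0b01001100, P2 = 0b11010111, P3 = 0b11000110

P1: S = E(K, 0b01010110) = 0b00101100; 0b01100000 ⊕ 0b00101100 = 0b01001100.
P2: S = E(K, 0b00101100) = 0b00000010; 0b11010101 ⊕ 0b00000010 = 0b11010111.
P3: S = E(K, 0b00000010) = 0b11011000; 0b00011110 ⊕ 0b11011000 = 0b11000110.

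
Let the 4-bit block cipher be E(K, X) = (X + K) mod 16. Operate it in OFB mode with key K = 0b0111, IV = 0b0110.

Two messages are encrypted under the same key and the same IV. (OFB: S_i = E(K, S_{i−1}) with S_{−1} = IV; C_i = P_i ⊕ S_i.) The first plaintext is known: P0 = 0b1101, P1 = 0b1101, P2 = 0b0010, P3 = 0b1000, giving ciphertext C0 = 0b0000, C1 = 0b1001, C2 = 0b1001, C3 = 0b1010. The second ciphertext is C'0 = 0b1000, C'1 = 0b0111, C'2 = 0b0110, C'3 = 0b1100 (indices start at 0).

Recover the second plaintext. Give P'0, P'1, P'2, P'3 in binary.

P'0 = 0b0101, P'1 = 0b0011, P'2 = 0b1101, P'3 = 0b1110

In OFB with a reused IV, both messages share the same keystream S_i, so C_i ⊕ C'_i = P_i ⊕ P'_i and thus P'_i = P_i ⊕ C_i ⊕ C'_i.
P'0: 0b1101 ⊕ 0b0000 ⊕ 0b1000 = 0b0101.
P'1: 0b1101 ⊕ 0b1001 ⊕ 0b0111 = 0b0011.
P'2: 0b0010 ⊕ 0b1001 ⊕ 0b0110 = 0b1101.
P'3: 0b1000 ⊕ 0b1010 ⊕ 0b1100 = 0b1110.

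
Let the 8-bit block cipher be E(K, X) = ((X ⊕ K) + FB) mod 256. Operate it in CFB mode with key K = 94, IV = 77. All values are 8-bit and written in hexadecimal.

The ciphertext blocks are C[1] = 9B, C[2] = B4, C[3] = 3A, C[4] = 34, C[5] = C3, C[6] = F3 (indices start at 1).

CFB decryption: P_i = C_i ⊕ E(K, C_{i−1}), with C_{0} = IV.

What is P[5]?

P[5]: E(K, 34) = 9B; C3 ⊕ 9B = 58.

P[5] = 58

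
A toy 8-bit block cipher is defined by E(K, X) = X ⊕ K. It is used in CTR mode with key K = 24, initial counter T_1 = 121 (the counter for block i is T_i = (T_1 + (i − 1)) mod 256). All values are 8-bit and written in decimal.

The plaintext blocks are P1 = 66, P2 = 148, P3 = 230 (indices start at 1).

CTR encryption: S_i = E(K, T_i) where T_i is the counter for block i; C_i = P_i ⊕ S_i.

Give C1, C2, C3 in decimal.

C1 = 35, C2 = 246, C3 = 133

C1: T = 121, S = E(K, T) = 97; 66 ⊕ 97 = 35.
C2: T = 122, S = E(K, T) = 98; 148 ⊕ 98 = 246.
C3: T = 123, S = E(K, T) = 99; 230 ⊕ 99 = 133.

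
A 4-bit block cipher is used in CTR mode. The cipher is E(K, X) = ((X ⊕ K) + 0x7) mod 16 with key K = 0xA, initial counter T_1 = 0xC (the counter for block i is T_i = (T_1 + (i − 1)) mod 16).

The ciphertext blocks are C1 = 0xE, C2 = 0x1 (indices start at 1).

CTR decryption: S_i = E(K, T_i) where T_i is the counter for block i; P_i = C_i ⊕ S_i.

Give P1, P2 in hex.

P1: T = 0xC, S = E(K, T) = 0xD; 0xE ⊕ 0xD = 0x3.
P2: T = 0xD, S = E(K, T) = 0xE; 0x1 ⊕ 0xE = 0xF.

P1 = 0x3, P2 = 0xF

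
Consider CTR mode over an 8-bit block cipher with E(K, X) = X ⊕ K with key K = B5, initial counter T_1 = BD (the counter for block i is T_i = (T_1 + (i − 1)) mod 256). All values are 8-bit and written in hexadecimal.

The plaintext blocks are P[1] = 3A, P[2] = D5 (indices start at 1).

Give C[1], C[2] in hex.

C[1] = 32, C[2] = DE

CTR encryption: S_i = E(K, T_i) where T_i is the counter for block i; C_i = P_i ⊕ S_i.
C[1]: T = BD, S = E(K, T) = 08; 3A ⊕ 08 = 32.
C[2]: T = BE, S = E(K, T) = 0B; D5 ⊕ 0B = DE.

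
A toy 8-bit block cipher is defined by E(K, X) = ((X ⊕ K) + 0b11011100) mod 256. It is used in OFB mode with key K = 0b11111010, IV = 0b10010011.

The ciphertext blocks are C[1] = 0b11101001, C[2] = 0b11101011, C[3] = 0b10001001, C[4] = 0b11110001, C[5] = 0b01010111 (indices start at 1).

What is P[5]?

P[5] = 0b01100010

OFB decryption: S_i = E(K, S_{i−1}) with S_{0} = IV; P_i = C_i ⊕ S_i.
P[1]: S = E(K, 0b10010011) = 0b01000101; 0b11101001 ⊕ 0b01000101 = 0b10101100.
P[2]: S = E(K, 0b01000101) = 0b10011011; 0b11101011 ⊕ 0b10011011 = 0b01110000.
P[3]: S = E(K, 0b10011011) = 0b00111101; 0b10001001 ⊕ 0b00111101 = 0b10110100.
P[4]: S = E(K, 0b00111101) = 0b10100011; 0b11110001 ⊕ 0b10100011 = 0b01010010.
P[5]: S = E(K, 0b10100011) = 0b00110101; 0b01010111 ⊕ 0b00110101 = 0b01100010.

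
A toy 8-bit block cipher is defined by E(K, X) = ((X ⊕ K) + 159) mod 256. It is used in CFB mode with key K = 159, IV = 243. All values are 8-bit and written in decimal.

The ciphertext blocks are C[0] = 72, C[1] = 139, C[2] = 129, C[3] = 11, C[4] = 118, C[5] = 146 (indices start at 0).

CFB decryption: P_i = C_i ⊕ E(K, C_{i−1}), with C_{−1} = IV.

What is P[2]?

P[2]: E(K, 139) = 179; 129 ⊕ 179 = 50.

P[2] = 50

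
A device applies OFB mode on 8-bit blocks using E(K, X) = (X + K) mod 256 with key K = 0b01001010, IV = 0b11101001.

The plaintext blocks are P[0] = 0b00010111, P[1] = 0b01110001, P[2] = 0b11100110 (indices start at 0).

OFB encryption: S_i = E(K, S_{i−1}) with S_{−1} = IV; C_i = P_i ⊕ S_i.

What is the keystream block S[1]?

0b01111101

C[0]: S = E(K, 0b11101001) = 0b00110011; 0b00010111 ⊕ 0b00110011 = 0b00100100.
C[1]: S = E(K, 0b00110011) = 0b01111101; 0b01110001 ⊕ 0b01111101 = 0b00001100.
So S[1] = 0b01111101.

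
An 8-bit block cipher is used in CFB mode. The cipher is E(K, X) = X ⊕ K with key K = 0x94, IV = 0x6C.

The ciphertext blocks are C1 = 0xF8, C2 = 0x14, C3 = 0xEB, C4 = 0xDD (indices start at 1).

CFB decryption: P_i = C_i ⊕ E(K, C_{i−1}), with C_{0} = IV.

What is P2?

P2 = 0x78

P2: E(K, 0xF8) = 0x6C; 0x14 ⊕ 0x6C = 0x78.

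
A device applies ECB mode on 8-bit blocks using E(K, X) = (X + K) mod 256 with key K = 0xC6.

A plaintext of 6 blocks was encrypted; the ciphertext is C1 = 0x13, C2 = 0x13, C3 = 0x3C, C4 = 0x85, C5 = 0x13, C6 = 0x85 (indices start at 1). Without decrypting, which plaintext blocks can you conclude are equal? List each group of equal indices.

P1 = P2 = P5; P4 = P6

ECB encrypts each block independently with the same key, so equal ciphertext blocks imply equal plaintext blocks.
C1 = C2 = C5 = 0x13, so P1 = P2 = P5.
C4 = C6 = 0x85, so P4 = P6.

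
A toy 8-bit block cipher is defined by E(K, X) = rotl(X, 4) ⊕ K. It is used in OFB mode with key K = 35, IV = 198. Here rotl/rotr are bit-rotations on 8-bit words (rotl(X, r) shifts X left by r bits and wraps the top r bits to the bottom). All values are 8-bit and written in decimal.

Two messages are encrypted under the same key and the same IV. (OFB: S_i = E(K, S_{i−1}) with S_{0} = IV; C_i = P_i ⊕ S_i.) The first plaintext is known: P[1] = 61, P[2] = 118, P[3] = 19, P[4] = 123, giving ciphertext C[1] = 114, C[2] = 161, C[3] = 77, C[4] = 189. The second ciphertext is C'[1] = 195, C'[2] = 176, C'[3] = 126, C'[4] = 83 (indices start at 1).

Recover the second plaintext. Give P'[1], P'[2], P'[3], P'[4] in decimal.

In OFB with a reused IV, both messages share the same keystream S_i, so C_i ⊕ C'_i = P_i ⊕ P'_i and thus P'_i = P_i ⊕ C_i ⊕ C'_i.
P'[1]: 61 ⊕ 114 ⊕ 195 = 140.
P'[2]: 118 ⊕ 161 ⊕ 176 = 103.
P'[3]: 19 ⊕ 77 ⊕ 126 = 32.
P'[4]: 123 ⊕ 189 ⊕ 83 = 149.

P'[1] = 140, P'[2] = 103, P'[3] = 32, P'[4] = 149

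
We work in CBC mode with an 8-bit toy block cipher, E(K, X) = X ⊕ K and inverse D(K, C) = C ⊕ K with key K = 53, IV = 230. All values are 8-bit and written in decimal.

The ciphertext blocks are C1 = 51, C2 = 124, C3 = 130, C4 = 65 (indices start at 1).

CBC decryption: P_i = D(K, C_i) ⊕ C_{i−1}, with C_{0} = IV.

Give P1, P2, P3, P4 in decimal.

P1: D(K, 51) = 6; 6 ⊕ 230 = 224.
P2: D(K, 124) = 73; 73 ⊕ 51 = 122.
P3: D(K, 130) = 183; 183 ⊕ 124 = 203.
P4: D(K, 65) = 116; 116 ⊕ 130 = 246.

P1 = 224, P2 = 122, P3 = 203, P4 = 246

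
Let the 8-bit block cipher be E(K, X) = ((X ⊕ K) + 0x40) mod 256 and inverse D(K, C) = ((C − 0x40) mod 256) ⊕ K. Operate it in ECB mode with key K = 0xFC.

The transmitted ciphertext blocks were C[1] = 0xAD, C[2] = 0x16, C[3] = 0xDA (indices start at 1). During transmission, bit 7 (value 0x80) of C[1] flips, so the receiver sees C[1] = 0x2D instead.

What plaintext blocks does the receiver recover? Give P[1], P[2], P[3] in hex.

P[1] = 0x11, P[2] = 0x2A, P[3] = 0x66

ECB decryption: P_i = D(K, C_i).
Only C[1] changed, to 0x2D. In ECB, a change in C_i affects only P_i. Decrypting the received ciphertext:
P[1]: D(K, 0x2D) = 0x11.
P[2]: D(K, 0x16) = 0x2A.
P[3]: D(K, 0xDA) = 0x66.
Blocks that differ from the original plaintext: P[1].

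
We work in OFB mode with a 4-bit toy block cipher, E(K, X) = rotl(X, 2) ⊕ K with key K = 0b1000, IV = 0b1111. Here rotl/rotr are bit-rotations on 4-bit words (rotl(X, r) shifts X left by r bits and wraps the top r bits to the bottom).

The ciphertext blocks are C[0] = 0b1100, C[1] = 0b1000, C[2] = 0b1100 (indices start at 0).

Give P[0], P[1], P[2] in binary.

P[0] = 0b1011, P[1] = 0b1101, P[2] = 0b0001

OFB decryption: S_i = E(K, S_{i−1}) with S_{−1} = IV; P_i = C_i ⊕ S_i.
P[0]: S = E(K, 0b1111) = 0b0111; 0b1100 ⊕ 0b0111 = 0b1011.
P[1]: S = E(K, 0b0111) = 0b0101; 0b1000 ⊕ 0b0101 = 0b1101.
P[2]: S = E(K, 0b0101) = 0b1101; 0b1100 ⊕ 0b1101 = 0b0001.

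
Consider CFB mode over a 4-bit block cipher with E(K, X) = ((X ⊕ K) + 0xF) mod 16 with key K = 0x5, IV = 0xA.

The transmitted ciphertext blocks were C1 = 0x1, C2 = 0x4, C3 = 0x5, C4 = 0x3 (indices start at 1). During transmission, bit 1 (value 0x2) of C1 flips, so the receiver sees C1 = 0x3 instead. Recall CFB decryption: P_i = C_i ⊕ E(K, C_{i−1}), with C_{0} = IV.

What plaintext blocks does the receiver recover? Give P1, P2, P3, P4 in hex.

P1 = 0xD, P2 = 0x1, P3 = 0x5, P4 = 0xC

Only C1 changed, to 0x3. In CFB, a change in C_i flips the same bit in P_i and garbles P_{i+1}. Decrypting the received ciphertext:
P1: E(K, 0xA) = 0xE; 0x3 ⊕ 0xE = 0xD.
P2: E(K, 0x3) = 0x5; 0x4 ⊕ 0x5 = 0x1.
P3: E(K, 0x4) = 0x0; 0x5 ⊕ 0x0 = 0x5.
P4: E(K, 0x5) = 0xF; 0x3 ⊕ 0xF = 0xC.
Blocks that differ from the original plaintext: P1, P2.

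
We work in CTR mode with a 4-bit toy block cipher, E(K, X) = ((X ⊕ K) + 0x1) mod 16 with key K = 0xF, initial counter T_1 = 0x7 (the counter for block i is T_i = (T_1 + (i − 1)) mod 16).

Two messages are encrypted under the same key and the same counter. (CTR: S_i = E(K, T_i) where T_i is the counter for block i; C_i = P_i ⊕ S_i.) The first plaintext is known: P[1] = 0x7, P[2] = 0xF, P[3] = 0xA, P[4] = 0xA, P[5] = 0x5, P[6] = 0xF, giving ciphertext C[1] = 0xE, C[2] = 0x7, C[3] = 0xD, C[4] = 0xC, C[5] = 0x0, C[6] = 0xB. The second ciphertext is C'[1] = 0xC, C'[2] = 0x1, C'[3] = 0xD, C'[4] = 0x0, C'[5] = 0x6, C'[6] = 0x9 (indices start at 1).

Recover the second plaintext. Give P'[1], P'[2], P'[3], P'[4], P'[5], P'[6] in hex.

P'[1] = 0x5, P'[2] = 0x9, P'[3] = 0xA, P'[4] = 0x6, P'[5] = 0x3, P'[6] = 0xD

In CTR with a reused counter, both messages share the same keystream S_i, so C_i ⊕ C'_i = P_i ⊕ P'_i and thus P'_i = P_i ⊕ C_i ⊕ C'_i.
P'[1]: 0x7 ⊕ 0xE ⊕ 0xC = 0x5.
P'[2]: 0xF ⊕ 0x7 ⊕ 0x1 = 0x9.
P'[3]: 0xA ⊕ 0xD ⊕ 0xD = 0xA.
P'[4]: 0xA ⊕ 0xC ⊕ 0x0 = 0x6.
P'[5]: 0x5 ⊕ 0x0 ⊕ 0x6 = 0x3.
P'[6]: 0xF ⊕ 0xB ⊕ 0x9 = 0xD.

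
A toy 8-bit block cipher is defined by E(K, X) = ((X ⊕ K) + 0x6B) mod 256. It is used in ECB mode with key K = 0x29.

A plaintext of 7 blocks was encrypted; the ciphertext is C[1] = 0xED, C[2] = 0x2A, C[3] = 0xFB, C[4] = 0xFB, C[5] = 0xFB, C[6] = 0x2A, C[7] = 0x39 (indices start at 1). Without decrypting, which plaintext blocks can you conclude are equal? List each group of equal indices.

ECB encrypts each block independently with the same key, so equal ciphertext blocks imply equal plaintext blocks.
C[2] = C[6] = 0x2A, so P[2] = P[6].
C[3] = C[4] = C[5] = 0xFB, so P[3] = P[4] = P[5].

P[2] = P[6]; P[3] = P[4] = P[5]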